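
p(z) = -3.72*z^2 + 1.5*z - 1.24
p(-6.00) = -144.16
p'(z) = 1.5 - 7.44*z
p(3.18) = -34.09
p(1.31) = -5.66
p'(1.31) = -8.25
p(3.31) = -37.03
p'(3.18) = -22.16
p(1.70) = -9.44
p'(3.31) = -23.13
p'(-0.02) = 1.65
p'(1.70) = -11.15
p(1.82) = -10.83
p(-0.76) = -4.53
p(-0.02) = -1.27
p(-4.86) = -96.39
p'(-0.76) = 7.15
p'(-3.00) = 23.82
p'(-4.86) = 37.66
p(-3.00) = -39.22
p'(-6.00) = 46.14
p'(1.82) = -12.04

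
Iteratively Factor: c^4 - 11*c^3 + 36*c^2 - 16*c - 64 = (c - 4)*(c^3 - 7*c^2 + 8*c + 16) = (c - 4)*(c + 1)*(c^2 - 8*c + 16) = (c - 4)^2*(c + 1)*(c - 4)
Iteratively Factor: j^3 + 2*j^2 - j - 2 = (j - 1)*(j^2 + 3*j + 2) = (j - 1)*(j + 1)*(j + 2)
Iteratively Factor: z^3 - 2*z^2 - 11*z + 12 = (z - 4)*(z^2 + 2*z - 3) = (z - 4)*(z - 1)*(z + 3)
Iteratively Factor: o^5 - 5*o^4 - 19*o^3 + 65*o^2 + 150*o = (o + 2)*(o^4 - 7*o^3 - 5*o^2 + 75*o) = (o + 2)*(o + 3)*(o^3 - 10*o^2 + 25*o) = o*(o + 2)*(o + 3)*(o^2 - 10*o + 25) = o*(o - 5)*(o + 2)*(o + 3)*(o - 5)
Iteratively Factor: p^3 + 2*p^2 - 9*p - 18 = (p - 3)*(p^2 + 5*p + 6) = (p - 3)*(p + 2)*(p + 3)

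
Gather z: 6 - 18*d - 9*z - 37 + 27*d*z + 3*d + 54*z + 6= -15*d + z*(27*d + 45) - 25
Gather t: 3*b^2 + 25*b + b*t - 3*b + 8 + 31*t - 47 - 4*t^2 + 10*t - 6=3*b^2 + 22*b - 4*t^2 + t*(b + 41) - 45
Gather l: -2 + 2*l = 2*l - 2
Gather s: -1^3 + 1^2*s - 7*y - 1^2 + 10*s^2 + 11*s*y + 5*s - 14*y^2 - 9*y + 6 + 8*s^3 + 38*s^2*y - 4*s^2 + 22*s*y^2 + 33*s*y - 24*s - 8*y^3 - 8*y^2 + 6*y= 8*s^3 + s^2*(38*y + 6) + s*(22*y^2 + 44*y - 18) - 8*y^3 - 22*y^2 - 10*y + 4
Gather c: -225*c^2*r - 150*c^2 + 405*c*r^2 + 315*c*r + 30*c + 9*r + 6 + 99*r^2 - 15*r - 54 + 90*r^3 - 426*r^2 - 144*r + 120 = c^2*(-225*r - 150) + c*(405*r^2 + 315*r + 30) + 90*r^3 - 327*r^2 - 150*r + 72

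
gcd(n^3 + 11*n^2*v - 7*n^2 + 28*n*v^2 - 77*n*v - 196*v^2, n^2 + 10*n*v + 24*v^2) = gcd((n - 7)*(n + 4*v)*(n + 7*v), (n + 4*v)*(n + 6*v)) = n + 4*v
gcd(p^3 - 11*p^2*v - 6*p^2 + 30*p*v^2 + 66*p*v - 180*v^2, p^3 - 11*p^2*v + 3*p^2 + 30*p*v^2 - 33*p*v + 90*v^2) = p^2 - 11*p*v + 30*v^2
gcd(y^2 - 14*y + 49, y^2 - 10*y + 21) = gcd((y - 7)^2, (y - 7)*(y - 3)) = y - 7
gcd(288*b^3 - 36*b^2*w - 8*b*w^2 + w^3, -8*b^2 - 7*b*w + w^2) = -8*b + w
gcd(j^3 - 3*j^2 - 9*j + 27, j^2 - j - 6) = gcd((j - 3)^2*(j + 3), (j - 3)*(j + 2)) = j - 3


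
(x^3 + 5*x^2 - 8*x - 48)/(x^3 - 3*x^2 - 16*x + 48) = (x + 4)/(x - 4)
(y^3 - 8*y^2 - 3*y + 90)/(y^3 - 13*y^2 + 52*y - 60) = (y + 3)/(y - 2)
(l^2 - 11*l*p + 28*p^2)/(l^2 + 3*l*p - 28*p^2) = (l - 7*p)/(l + 7*p)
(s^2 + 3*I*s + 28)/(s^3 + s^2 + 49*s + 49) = (s - 4*I)/(s^2 + s*(1 - 7*I) - 7*I)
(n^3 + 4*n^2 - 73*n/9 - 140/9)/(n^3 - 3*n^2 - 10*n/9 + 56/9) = (n + 5)/(n - 2)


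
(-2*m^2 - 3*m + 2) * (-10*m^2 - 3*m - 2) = 20*m^4 + 36*m^3 - 7*m^2 - 4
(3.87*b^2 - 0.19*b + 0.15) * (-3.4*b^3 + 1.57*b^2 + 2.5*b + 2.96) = -13.158*b^5 + 6.7219*b^4 + 8.8667*b^3 + 11.2157*b^2 - 0.1874*b + 0.444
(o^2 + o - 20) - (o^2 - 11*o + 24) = 12*o - 44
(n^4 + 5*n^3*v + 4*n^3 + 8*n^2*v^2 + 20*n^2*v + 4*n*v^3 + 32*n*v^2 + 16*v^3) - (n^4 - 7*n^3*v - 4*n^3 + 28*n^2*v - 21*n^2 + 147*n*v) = 12*n^3*v + 8*n^3 + 8*n^2*v^2 - 8*n^2*v + 21*n^2 + 4*n*v^3 + 32*n*v^2 - 147*n*v + 16*v^3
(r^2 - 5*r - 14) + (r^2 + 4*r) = 2*r^2 - r - 14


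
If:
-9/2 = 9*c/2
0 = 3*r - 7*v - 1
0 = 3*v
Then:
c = -1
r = 1/3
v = 0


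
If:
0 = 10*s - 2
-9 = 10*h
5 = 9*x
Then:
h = -9/10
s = 1/5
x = 5/9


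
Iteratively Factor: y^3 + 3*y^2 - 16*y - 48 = (y + 3)*(y^2 - 16) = (y + 3)*(y + 4)*(y - 4)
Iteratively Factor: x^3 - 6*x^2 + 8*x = (x - 2)*(x^2 - 4*x) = (x - 4)*(x - 2)*(x)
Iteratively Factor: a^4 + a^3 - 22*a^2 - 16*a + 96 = (a + 4)*(a^3 - 3*a^2 - 10*a + 24) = (a - 2)*(a + 4)*(a^2 - a - 12) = (a - 4)*(a - 2)*(a + 4)*(a + 3)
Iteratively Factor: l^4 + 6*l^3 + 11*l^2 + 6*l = (l + 1)*(l^3 + 5*l^2 + 6*l) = (l + 1)*(l + 3)*(l^2 + 2*l) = (l + 1)*(l + 2)*(l + 3)*(l)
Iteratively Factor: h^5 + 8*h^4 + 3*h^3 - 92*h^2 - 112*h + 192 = (h - 1)*(h^4 + 9*h^3 + 12*h^2 - 80*h - 192) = (h - 3)*(h - 1)*(h^3 + 12*h^2 + 48*h + 64) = (h - 3)*(h - 1)*(h + 4)*(h^2 + 8*h + 16) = (h - 3)*(h - 1)*(h + 4)^2*(h + 4)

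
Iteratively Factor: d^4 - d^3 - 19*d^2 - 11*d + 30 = (d + 3)*(d^3 - 4*d^2 - 7*d + 10) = (d - 5)*(d + 3)*(d^2 + d - 2) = (d - 5)*(d + 2)*(d + 3)*(d - 1)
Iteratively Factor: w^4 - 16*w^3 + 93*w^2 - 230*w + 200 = (w - 5)*(w^3 - 11*w^2 + 38*w - 40) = (w - 5)*(w - 4)*(w^2 - 7*w + 10) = (w - 5)^2*(w - 4)*(w - 2)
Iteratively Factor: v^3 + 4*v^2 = (v)*(v^2 + 4*v) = v^2*(v + 4)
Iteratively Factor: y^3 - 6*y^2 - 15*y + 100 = (y - 5)*(y^2 - y - 20) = (y - 5)*(y + 4)*(y - 5)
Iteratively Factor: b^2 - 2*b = (b - 2)*(b)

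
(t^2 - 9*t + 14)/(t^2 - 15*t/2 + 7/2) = 2*(t - 2)/(2*t - 1)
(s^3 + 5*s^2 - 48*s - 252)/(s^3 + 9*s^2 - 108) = (s - 7)/(s - 3)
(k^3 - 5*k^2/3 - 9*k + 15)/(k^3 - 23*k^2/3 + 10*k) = (k^2 - 9)/(k*(k - 6))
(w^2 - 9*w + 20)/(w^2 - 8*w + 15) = (w - 4)/(w - 3)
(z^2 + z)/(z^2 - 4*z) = (z + 1)/(z - 4)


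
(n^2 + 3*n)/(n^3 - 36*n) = (n + 3)/(n^2 - 36)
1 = 1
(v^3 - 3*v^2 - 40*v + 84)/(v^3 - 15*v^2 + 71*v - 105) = (v^2 + 4*v - 12)/(v^2 - 8*v + 15)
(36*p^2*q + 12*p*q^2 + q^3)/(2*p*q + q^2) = (36*p^2 + 12*p*q + q^2)/(2*p + q)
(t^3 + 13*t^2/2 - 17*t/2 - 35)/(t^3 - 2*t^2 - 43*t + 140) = (t^2 - t/2 - 5)/(t^2 - 9*t + 20)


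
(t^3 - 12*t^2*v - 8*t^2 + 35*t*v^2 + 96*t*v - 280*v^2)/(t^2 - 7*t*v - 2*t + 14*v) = (t^2 - 5*t*v - 8*t + 40*v)/(t - 2)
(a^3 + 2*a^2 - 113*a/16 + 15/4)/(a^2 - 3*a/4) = a + 11/4 - 5/a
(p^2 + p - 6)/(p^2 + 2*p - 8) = (p + 3)/(p + 4)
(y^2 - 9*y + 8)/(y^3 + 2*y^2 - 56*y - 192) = (y - 1)/(y^2 + 10*y + 24)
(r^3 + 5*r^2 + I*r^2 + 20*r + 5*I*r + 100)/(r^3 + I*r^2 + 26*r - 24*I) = (r^2 + 5*r*(1 + I) + 25*I)/(r^2 + 5*I*r + 6)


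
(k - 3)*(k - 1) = k^2 - 4*k + 3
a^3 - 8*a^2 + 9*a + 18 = (a - 6)*(a - 3)*(a + 1)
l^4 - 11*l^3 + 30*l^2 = l^2*(l - 6)*(l - 5)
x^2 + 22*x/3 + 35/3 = (x + 7/3)*(x + 5)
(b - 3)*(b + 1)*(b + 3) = b^3 + b^2 - 9*b - 9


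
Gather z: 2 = 2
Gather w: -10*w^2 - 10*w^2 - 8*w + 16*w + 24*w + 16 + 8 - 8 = -20*w^2 + 32*w + 16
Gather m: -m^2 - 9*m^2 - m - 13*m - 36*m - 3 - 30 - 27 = -10*m^2 - 50*m - 60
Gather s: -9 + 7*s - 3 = 7*s - 12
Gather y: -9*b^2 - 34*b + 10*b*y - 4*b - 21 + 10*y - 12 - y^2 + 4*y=-9*b^2 - 38*b - y^2 + y*(10*b + 14) - 33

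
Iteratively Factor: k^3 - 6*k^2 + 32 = (k - 4)*(k^2 - 2*k - 8) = (k - 4)^2*(k + 2)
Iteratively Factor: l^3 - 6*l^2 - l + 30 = (l - 5)*(l^2 - l - 6) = (l - 5)*(l - 3)*(l + 2)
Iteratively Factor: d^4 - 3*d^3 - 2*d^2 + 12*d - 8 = (d - 2)*(d^3 - d^2 - 4*d + 4) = (d - 2)*(d - 1)*(d^2 - 4) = (d - 2)*(d - 1)*(d + 2)*(d - 2)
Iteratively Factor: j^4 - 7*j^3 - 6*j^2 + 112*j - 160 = (j - 2)*(j^3 - 5*j^2 - 16*j + 80) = (j - 4)*(j - 2)*(j^2 - j - 20) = (j - 4)*(j - 2)*(j + 4)*(j - 5)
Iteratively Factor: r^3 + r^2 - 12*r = (r - 3)*(r^2 + 4*r) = (r - 3)*(r + 4)*(r)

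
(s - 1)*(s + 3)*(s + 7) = s^3 + 9*s^2 + 11*s - 21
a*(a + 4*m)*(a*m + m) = a^3*m + 4*a^2*m^2 + a^2*m + 4*a*m^2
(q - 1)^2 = q^2 - 2*q + 1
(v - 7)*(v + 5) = v^2 - 2*v - 35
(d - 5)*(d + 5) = d^2 - 25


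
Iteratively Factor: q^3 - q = (q + 1)*(q^2 - q) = q*(q + 1)*(q - 1)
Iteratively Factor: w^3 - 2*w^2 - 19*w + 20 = (w - 1)*(w^2 - w - 20) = (w - 1)*(w + 4)*(w - 5)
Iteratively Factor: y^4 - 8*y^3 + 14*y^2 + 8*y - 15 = (y - 1)*(y^3 - 7*y^2 + 7*y + 15) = (y - 5)*(y - 1)*(y^2 - 2*y - 3) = (y - 5)*(y - 1)*(y + 1)*(y - 3)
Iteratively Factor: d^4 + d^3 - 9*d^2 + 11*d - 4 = (d - 1)*(d^3 + 2*d^2 - 7*d + 4) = (d - 1)^2*(d^2 + 3*d - 4) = (d - 1)^2*(d + 4)*(d - 1)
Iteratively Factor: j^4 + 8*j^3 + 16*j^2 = (j + 4)*(j^3 + 4*j^2) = (j + 4)^2*(j^2) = j*(j + 4)^2*(j)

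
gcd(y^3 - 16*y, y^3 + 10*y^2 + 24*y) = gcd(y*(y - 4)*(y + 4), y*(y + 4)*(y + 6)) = y^2 + 4*y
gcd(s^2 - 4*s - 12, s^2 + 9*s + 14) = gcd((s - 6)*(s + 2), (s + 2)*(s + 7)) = s + 2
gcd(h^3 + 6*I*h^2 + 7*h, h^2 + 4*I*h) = h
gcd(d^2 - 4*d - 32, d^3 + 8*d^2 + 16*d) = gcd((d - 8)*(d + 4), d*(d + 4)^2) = d + 4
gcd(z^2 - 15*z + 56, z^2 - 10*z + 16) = z - 8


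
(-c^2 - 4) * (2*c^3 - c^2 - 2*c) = -2*c^5 + c^4 - 6*c^3 + 4*c^2 + 8*c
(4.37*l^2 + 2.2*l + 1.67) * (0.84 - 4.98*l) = -21.7626*l^3 - 7.2852*l^2 - 6.4686*l + 1.4028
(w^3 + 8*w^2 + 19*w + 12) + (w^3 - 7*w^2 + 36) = 2*w^3 + w^2 + 19*w + 48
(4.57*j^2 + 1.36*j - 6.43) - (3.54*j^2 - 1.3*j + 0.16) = 1.03*j^2 + 2.66*j - 6.59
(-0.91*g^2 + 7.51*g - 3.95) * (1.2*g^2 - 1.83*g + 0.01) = -1.092*g^4 + 10.6773*g^3 - 18.4924*g^2 + 7.3036*g - 0.0395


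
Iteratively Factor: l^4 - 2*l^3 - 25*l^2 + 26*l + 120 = (l - 3)*(l^3 + l^2 - 22*l - 40) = (l - 3)*(l + 4)*(l^2 - 3*l - 10) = (l - 3)*(l + 2)*(l + 4)*(l - 5)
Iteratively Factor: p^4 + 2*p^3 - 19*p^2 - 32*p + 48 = (p - 4)*(p^3 + 6*p^2 + 5*p - 12) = (p - 4)*(p + 3)*(p^2 + 3*p - 4) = (p - 4)*(p + 3)*(p + 4)*(p - 1)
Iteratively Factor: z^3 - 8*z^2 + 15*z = (z)*(z^2 - 8*z + 15) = z*(z - 3)*(z - 5)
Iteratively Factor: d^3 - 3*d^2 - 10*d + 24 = (d + 3)*(d^2 - 6*d + 8) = (d - 4)*(d + 3)*(d - 2)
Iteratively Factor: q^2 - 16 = (q - 4)*(q + 4)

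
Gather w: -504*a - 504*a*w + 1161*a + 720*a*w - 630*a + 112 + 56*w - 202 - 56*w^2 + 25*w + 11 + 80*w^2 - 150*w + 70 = 27*a + 24*w^2 + w*(216*a - 69) - 9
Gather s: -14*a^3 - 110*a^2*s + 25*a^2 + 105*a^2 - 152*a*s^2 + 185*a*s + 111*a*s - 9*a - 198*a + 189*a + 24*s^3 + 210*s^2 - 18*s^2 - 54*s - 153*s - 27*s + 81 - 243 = -14*a^3 + 130*a^2 - 18*a + 24*s^3 + s^2*(192 - 152*a) + s*(-110*a^2 + 296*a - 234) - 162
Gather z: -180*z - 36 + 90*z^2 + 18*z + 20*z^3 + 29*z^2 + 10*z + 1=20*z^3 + 119*z^2 - 152*z - 35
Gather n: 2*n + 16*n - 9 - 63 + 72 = 18*n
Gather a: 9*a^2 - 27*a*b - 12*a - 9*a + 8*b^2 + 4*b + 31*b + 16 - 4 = 9*a^2 + a*(-27*b - 21) + 8*b^2 + 35*b + 12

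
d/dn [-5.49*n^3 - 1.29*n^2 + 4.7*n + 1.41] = -16.47*n^2 - 2.58*n + 4.7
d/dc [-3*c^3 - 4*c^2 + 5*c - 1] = -9*c^2 - 8*c + 5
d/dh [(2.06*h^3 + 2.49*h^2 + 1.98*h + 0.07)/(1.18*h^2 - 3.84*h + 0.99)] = (2.4308*h^4 - 15.8208*h^3 - 5.7798*h^2 + 4.765*h + 2.229)/(1.3924*h^4 - 9.0624*h^3 + 17.082*h^2 - 7.6032*h + 0.9801)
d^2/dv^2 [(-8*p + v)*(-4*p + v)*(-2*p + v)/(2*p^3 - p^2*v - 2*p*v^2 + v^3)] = 6*p*(-11*p^3 + 12*p^2*v - 33*p*v^2 + 4*v^3)/(p^6 - 3*p^4*v^2 + 3*p^2*v^4 - v^6)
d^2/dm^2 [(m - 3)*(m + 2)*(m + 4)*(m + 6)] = 12*m^2 + 54*m + 16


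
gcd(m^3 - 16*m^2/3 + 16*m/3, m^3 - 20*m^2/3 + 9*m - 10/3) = 1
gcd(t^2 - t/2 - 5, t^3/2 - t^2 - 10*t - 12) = t + 2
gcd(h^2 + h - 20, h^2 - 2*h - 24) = 1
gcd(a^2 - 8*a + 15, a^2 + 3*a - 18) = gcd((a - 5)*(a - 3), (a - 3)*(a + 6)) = a - 3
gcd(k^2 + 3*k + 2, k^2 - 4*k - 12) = k + 2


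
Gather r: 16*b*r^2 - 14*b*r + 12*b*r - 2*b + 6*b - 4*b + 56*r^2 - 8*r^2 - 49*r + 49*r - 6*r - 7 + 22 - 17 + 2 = r^2*(16*b + 48) + r*(-2*b - 6)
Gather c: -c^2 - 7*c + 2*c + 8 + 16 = -c^2 - 5*c + 24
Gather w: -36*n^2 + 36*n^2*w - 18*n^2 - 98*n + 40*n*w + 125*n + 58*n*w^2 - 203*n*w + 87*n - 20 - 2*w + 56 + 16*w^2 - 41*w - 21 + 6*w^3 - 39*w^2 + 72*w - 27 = -54*n^2 + 114*n + 6*w^3 + w^2*(58*n - 23) + w*(36*n^2 - 163*n + 29) - 12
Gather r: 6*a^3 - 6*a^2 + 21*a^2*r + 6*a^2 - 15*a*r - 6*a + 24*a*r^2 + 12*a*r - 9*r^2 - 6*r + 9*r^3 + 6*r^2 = 6*a^3 - 6*a + 9*r^3 + r^2*(24*a - 3) + r*(21*a^2 - 3*a - 6)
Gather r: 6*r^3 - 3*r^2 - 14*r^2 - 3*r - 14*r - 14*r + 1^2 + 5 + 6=6*r^3 - 17*r^2 - 31*r + 12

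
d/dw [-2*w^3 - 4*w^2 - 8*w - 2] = -6*w^2 - 8*w - 8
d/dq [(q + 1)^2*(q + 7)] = 3*(q + 1)*(q + 5)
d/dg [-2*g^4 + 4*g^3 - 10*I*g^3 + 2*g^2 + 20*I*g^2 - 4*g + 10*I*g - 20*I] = -8*g^3 + g^2*(12 - 30*I) + g*(4 + 40*I) - 4 + 10*I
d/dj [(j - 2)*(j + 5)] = 2*j + 3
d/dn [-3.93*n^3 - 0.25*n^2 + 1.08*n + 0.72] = -11.79*n^2 - 0.5*n + 1.08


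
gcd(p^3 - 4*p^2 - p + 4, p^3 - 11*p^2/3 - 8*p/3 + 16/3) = p^2 - 5*p + 4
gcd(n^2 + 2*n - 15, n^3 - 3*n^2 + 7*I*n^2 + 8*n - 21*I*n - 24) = n - 3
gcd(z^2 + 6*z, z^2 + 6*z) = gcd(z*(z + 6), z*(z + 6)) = z^2 + 6*z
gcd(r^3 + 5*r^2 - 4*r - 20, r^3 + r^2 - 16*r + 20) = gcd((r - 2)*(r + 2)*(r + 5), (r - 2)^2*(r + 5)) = r^2 + 3*r - 10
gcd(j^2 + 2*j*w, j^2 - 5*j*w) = j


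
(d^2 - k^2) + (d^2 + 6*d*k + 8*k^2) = 2*d^2 + 6*d*k + 7*k^2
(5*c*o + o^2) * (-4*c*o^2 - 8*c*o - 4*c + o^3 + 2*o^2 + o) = -20*c^2*o^3 - 40*c^2*o^2 - 20*c^2*o + c*o^4 + 2*c*o^3 + c*o^2 + o^5 + 2*o^4 + o^3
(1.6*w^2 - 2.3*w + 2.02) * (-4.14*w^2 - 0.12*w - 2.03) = -6.624*w^4 + 9.33*w^3 - 11.3348*w^2 + 4.4266*w - 4.1006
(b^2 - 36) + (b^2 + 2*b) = 2*b^2 + 2*b - 36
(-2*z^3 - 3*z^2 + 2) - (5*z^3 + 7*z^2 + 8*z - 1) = -7*z^3 - 10*z^2 - 8*z + 3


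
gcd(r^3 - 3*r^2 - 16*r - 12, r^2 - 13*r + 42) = r - 6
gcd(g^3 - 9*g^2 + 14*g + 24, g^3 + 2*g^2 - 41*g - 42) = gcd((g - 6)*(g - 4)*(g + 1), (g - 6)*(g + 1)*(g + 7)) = g^2 - 5*g - 6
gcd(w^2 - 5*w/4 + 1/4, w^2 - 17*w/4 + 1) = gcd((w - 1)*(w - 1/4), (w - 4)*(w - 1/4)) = w - 1/4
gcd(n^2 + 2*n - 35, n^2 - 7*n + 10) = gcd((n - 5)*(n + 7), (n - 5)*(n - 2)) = n - 5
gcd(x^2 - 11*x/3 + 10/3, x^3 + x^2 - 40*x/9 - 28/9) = x - 2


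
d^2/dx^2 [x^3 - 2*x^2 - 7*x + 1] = 6*x - 4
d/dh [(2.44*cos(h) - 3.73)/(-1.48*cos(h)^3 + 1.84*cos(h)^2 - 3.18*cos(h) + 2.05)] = (-7.2224*cos(h)^3 + 21.0508*cos(h)^2 - 13.7264*cos(h) + 6.8594)*sin(h)/(2.1904*cos(h)^6 - 5.4464*cos(h)^5 + 12.7984*cos(h)^4 - 17.7704*cos(h)^3 + 17.6564*cos(h)^2 - 13.038*cos(h) + 4.2025)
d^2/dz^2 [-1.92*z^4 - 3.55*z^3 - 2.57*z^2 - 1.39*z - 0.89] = -23.04*z^2 - 21.3*z - 5.14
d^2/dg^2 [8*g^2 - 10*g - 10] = 16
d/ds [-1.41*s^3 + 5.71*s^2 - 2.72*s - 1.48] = -4.23*s^2 + 11.42*s - 2.72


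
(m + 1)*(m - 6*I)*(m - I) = m^3 + m^2 - 7*I*m^2 - 6*m - 7*I*m - 6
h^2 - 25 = (h - 5)*(h + 5)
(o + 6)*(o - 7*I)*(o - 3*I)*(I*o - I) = I*o^4 + 10*o^3 + 5*I*o^3 + 50*o^2 - 27*I*o^2 - 60*o - 105*I*o + 126*I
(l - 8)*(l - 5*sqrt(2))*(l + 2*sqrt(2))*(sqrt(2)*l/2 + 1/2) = sqrt(2)*l^4/2 - 4*sqrt(2)*l^3 - 5*l^3/2 - 23*sqrt(2)*l^2/2 + 20*l^2 - 10*l + 92*sqrt(2)*l + 80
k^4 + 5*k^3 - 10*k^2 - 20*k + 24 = (k - 2)*(k - 1)*(k + 2)*(k + 6)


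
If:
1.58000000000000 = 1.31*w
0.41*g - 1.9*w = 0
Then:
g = 5.59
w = 1.21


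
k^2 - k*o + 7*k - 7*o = (k + 7)*(k - o)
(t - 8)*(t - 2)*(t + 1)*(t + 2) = t^4 - 7*t^3 - 12*t^2 + 28*t + 32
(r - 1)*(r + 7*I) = r^2 - r + 7*I*r - 7*I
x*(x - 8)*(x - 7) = x^3 - 15*x^2 + 56*x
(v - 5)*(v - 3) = v^2 - 8*v + 15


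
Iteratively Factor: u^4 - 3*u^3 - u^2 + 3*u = (u - 3)*(u^3 - u) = (u - 3)*(u - 1)*(u^2 + u) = (u - 3)*(u - 1)*(u + 1)*(u)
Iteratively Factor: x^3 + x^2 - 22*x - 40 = (x + 4)*(x^2 - 3*x - 10) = (x - 5)*(x + 4)*(x + 2)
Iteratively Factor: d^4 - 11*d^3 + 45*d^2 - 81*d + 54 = (d - 3)*(d^3 - 8*d^2 + 21*d - 18) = (d - 3)^2*(d^2 - 5*d + 6) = (d - 3)^2*(d - 2)*(d - 3)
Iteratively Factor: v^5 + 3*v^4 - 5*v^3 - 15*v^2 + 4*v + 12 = (v + 1)*(v^4 + 2*v^3 - 7*v^2 - 8*v + 12) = (v + 1)*(v + 3)*(v^3 - v^2 - 4*v + 4) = (v + 1)*(v + 2)*(v + 3)*(v^2 - 3*v + 2) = (v - 1)*(v + 1)*(v + 2)*(v + 3)*(v - 2)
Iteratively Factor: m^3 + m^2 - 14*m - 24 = (m + 2)*(m^2 - m - 12) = (m + 2)*(m + 3)*(m - 4)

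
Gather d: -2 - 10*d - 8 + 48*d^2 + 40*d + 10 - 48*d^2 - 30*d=0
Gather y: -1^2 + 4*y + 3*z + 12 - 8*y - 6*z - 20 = -4*y - 3*z - 9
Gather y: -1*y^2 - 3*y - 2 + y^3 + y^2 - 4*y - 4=y^3 - 7*y - 6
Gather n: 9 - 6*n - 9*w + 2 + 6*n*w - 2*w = n*(6*w - 6) - 11*w + 11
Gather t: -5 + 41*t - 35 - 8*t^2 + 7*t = -8*t^2 + 48*t - 40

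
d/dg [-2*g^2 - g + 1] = -4*g - 1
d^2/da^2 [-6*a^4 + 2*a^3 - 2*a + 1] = 12*a*(1 - 6*a)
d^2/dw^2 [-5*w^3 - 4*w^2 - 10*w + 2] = -30*w - 8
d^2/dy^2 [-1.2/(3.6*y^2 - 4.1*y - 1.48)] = (-31.104*y^2 + 35.424*y + 1.2*(7.2*y - 4.1)*(14.4*y - 8.2) + 12.7872)/(-3.6*y^2 + 4.1*y + 1.48)^3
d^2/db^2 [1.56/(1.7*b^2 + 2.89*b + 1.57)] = (-9.0168*b^2 - 15.32856*b + 1.56*(3.4*b + 2.89)*(6.8*b + 5.78) - 8.32728)/(1.7*b^2 + 2.89*b + 1.57)^3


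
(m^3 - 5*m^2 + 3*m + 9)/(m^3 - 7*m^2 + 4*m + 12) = (m^2 - 6*m + 9)/(m^2 - 8*m + 12)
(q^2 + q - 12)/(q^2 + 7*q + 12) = (q - 3)/(q + 3)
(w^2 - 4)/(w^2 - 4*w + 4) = (w + 2)/(w - 2)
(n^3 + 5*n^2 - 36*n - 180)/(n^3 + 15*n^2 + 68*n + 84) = (n^2 - n - 30)/(n^2 + 9*n + 14)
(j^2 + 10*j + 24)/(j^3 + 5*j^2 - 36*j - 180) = (j + 4)/(j^2 - j - 30)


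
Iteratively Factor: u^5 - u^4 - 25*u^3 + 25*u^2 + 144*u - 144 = (u + 4)*(u^4 - 5*u^3 - 5*u^2 + 45*u - 36) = (u - 1)*(u + 4)*(u^3 - 4*u^2 - 9*u + 36) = (u - 4)*(u - 1)*(u + 4)*(u^2 - 9) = (u - 4)*(u - 3)*(u - 1)*(u + 4)*(u + 3)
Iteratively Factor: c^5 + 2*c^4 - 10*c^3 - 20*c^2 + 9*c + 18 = (c - 1)*(c^4 + 3*c^3 - 7*c^2 - 27*c - 18) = (c - 1)*(c + 1)*(c^3 + 2*c^2 - 9*c - 18) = (c - 1)*(c + 1)*(c + 2)*(c^2 - 9) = (c - 3)*(c - 1)*(c + 1)*(c + 2)*(c + 3)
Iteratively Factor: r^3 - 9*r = (r + 3)*(r^2 - 3*r) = (r - 3)*(r + 3)*(r)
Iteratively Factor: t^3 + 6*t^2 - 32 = (t + 4)*(t^2 + 2*t - 8) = (t - 2)*(t + 4)*(t + 4)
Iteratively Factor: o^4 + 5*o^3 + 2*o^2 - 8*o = (o)*(o^3 + 5*o^2 + 2*o - 8) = o*(o + 4)*(o^2 + o - 2) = o*(o + 2)*(o + 4)*(o - 1)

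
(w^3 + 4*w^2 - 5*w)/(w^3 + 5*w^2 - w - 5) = w/(w + 1)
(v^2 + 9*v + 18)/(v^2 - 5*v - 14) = (v^2 + 9*v + 18)/(v^2 - 5*v - 14)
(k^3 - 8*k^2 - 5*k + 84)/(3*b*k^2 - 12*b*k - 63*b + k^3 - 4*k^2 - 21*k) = (k - 4)/(3*b + k)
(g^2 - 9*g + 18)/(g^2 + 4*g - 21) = (g - 6)/(g + 7)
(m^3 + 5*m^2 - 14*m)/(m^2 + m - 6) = m*(m + 7)/(m + 3)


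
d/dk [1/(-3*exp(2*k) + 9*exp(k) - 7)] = (6*exp(k) - 9)*exp(k)/(3*exp(2*k) - 9*exp(k) + 7)^2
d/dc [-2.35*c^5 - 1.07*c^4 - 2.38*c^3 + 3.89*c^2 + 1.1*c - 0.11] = -11.75*c^4 - 4.28*c^3 - 7.14*c^2 + 7.78*c + 1.1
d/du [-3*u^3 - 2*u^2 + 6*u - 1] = -9*u^2 - 4*u + 6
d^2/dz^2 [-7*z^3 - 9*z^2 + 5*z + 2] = -42*z - 18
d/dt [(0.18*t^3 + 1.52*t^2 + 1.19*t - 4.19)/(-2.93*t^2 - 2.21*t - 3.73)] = (-0.5274*t^4 - 0.7956*t^3 - 1.8867*t^2 - 35.8926*t - 13.6986)/(8.5849*t^4 + 12.9506*t^3 + 26.7419*t^2 + 16.4866*t + 13.9129)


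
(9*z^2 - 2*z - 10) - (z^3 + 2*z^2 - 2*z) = -z^3 + 7*z^2 - 10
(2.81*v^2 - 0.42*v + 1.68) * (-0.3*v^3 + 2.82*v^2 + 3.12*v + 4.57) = -0.843*v^5 + 8.0502*v^4 + 7.0788*v^3 + 16.2689*v^2 + 3.3222*v + 7.6776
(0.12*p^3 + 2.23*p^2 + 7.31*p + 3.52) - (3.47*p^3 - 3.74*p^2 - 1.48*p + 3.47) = -3.35*p^3 + 5.97*p^2 + 8.79*p + 0.0499999999999998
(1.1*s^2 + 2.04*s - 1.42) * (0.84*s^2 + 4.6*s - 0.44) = 0.924*s^4 + 6.7736*s^3 + 7.7072*s^2 - 7.4296*s + 0.6248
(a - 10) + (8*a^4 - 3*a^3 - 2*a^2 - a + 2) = 8*a^4 - 3*a^3 - 2*a^2 - 8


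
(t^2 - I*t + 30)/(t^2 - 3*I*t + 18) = (t + 5*I)/(t + 3*I)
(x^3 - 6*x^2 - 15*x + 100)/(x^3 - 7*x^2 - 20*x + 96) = (x^2 - 10*x + 25)/(x^2 - 11*x + 24)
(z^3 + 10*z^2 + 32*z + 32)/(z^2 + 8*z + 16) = z + 2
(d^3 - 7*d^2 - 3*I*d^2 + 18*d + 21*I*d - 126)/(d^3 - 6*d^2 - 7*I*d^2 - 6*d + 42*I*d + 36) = (d^2 + d*(-7 + 3*I) - 21*I)/(d^2 - d*(6 + I) + 6*I)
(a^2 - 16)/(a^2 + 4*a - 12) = (a^2 - 16)/(a^2 + 4*a - 12)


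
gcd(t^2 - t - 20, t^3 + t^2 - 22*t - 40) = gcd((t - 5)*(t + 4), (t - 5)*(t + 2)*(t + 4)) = t^2 - t - 20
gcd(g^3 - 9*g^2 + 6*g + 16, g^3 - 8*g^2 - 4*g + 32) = g^2 - 10*g + 16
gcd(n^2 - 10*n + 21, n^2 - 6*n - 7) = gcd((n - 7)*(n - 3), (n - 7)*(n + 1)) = n - 7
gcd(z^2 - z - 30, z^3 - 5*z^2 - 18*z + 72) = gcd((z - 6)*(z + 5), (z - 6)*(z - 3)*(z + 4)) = z - 6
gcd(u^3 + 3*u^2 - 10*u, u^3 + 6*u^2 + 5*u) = u^2 + 5*u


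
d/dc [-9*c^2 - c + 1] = -18*c - 1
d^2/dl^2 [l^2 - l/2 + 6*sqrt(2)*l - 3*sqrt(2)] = 2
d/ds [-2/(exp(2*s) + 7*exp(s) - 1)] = (4*exp(s) + 14)*exp(s)/(exp(2*s) + 7*exp(s) - 1)^2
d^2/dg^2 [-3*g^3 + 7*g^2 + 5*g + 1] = 14 - 18*g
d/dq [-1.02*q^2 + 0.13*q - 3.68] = 0.13 - 2.04*q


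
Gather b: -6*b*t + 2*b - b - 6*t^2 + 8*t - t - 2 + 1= b*(1 - 6*t) - 6*t^2 + 7*t - 1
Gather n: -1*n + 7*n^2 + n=7*n^2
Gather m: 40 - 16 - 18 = 6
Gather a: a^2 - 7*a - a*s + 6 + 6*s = a^2 + a*(-s - 7) + 6*s + 6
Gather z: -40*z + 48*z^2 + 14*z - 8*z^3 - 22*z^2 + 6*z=-8*z^3 + 26*z^2 - 20*z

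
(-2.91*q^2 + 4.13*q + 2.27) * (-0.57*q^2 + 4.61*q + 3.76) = 1.6587*q^4 - 15.7692*q^3 + 6.8038*q^2 + 25.9935*q + 8.5352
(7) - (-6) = 13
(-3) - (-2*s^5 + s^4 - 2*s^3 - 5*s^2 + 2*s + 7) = 2*s^5 - s^4 + 2*s^3 + 5*s^2 - 2*s - 10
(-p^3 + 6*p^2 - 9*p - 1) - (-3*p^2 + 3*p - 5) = -p^3 + 9*p^2 - 12*p + 4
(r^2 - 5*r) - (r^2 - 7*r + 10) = 2*r - 10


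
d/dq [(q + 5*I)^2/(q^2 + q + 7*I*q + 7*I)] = (q^2*(1 - 3*I) + q*(50 + 14*I) - 45 + 175*I)/(q^4 + q^3*(2 + 14*I) + q^2*(-48 + 28*I) + q*(-98 + 14*I) - 49)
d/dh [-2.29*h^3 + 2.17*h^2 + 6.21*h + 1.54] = -6.87*h^2 + 4.34*h + 6.21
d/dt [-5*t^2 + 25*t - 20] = 25 - 10*t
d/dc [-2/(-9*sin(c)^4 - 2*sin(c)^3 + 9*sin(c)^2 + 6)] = 12*(-sin(c) + 3*cos(2*c))*sin(c)*cos(c)/(9*sin(c)^4 + 2*sin(c)^3 - 9*sin(c)^2 - 6)^2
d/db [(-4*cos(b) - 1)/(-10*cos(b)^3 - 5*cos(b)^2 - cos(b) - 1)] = (70*cos(b) + 25*cos(2*b) + 20*cos(3*b) + 22)*sin(b)/(10*cos(b)^3 + 5*cos(b)^2 + cos(b) + 1)^2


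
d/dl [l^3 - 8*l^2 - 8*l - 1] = 3*l^2 - 16*l - 8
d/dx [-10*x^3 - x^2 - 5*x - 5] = -30*x^2 - 2*x - 5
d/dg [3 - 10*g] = -10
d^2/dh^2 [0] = 0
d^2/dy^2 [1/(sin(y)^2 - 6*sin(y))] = 2*(-2*sin(y) + 9 - 15/sin(y) - 18/sin(y)^2 + 36/sin(y)^3)/(sin(y) - 6)^3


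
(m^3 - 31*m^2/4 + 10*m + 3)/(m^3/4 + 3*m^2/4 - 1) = (4*m^3 - 31*m^2 + 40*m + 12)/(m^3 + 3*m^2 - 4)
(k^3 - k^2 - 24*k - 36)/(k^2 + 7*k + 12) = (k^2 - 4*k - 12)/(k + 4)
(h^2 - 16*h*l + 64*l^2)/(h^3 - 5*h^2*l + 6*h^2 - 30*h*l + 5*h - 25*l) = (h^2 - 16*h*l + 64*l^2)/(h^3 - 5*h^2*l + 6*h^2 - 30*h*l + 5*h - 25*l)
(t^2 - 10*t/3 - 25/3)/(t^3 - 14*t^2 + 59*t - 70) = (t + 5/3)/(t^2 - 9*t + 14)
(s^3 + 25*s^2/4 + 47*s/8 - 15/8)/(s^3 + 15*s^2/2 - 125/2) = (8*s^2 + 10*s - 3)/(4*(2*s^2 + 5*s - 25))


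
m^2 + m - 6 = (m - 2)*(m + 3)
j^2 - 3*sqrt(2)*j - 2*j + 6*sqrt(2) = (j - 2)*(j - 3*sqrt(2))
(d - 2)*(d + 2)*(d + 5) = d^3 + 5*d^2 - 4*d - 20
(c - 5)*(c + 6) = c^2 + c - 30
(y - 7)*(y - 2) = y^2 - 9*y + 14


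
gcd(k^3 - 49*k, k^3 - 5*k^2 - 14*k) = k^2 - 7*k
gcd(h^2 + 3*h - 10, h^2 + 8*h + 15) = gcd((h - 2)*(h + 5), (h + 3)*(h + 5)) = h + 5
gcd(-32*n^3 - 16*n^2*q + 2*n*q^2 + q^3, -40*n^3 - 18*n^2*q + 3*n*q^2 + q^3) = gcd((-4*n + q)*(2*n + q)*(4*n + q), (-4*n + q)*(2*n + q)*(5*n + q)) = -8*n^2 - 2*n*q + q^2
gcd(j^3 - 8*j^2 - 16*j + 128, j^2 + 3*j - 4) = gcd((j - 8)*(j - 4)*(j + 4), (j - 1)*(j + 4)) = j + 4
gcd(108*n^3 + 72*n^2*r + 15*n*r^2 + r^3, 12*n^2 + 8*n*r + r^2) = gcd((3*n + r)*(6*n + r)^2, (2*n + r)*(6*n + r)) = 6*n + r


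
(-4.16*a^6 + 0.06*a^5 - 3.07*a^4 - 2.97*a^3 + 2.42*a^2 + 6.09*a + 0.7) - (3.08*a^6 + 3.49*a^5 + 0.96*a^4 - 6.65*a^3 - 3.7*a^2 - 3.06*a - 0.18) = -7.24*a^6 - 3.43*a^5 - 4.03*a^4 + 3.68*a^3 + 6.12*a^2 + 9.15*a + 0.88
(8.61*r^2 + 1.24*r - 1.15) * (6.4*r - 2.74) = 55.104*r^3 - 15.6554*r^2 - 10.7576*r + 3.151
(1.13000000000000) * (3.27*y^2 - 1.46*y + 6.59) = 3.6951*y^2 - 1.6498*y + 7.4467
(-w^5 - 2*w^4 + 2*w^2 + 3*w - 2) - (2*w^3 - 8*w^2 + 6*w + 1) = -w^5 - 2*w^4 - 2*w^3 + 10*w^2 - 3*w - 3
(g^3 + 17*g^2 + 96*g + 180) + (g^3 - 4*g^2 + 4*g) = 2*g^3 + 13*g^2 + 100*g + 180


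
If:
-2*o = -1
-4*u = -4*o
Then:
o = 1/2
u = 1/2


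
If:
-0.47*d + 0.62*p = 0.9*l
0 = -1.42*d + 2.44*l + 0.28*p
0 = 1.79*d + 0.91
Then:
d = -0.51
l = -0.22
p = -0.70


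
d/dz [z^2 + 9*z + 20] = 2*z + 9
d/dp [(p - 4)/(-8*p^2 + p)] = 4*(2*p^2 - 16*p + 1)/(p^2*(64*p^2 - 16*p + 1))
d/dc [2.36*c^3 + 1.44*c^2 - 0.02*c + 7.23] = 7.08*c^2 + 2.88*c - 0.02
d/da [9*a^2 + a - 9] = 18*a + 1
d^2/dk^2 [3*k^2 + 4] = 6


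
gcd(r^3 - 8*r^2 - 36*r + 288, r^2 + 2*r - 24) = r + 6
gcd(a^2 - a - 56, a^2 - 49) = a + 7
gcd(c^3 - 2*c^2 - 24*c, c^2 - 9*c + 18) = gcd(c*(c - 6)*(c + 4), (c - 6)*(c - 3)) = c - 6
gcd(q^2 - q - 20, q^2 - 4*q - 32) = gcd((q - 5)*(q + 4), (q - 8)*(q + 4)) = q + 4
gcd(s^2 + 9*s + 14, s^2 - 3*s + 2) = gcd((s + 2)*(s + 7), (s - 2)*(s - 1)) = 1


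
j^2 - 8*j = j*(j - 8)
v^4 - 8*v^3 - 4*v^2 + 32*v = v*(v - 8)*(v - 2)*(v + 2)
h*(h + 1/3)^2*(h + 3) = h^4 + 11*h^3/3 + 19*h^2/9 + h/3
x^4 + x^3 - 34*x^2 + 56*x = x*(x - 4)*(x - 2)*(x + 7)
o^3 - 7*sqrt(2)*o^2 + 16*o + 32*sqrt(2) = (o - 4*sqrt(2))^2*(o + sqrt(2))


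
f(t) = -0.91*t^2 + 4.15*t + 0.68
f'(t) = 4.15 - 1.82*t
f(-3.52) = -25.20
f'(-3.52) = 10.56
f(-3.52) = -25.20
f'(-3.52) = 10.56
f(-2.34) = -14.01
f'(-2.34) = 8.41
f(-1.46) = -7.32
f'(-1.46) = 6.81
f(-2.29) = -13.60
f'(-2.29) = 8.32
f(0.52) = 2.59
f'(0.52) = 3.20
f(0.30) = 1.84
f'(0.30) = 3.60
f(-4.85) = -40.85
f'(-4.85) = 12.98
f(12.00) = -80.56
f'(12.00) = -17.69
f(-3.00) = -19.96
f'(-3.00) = 9.61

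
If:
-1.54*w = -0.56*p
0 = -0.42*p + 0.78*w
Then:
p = 0.00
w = 0.00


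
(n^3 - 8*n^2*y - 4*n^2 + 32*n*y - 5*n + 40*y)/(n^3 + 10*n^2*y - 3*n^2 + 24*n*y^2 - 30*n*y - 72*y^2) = (n^3 - 8*n^2*y - 4*n^2 + 32*n*y - 5*n + 40*y)/(n^3 + 10*n^2*y - 3*n^2 + 24*n*y^2 - 30*n*y - 72*y^2)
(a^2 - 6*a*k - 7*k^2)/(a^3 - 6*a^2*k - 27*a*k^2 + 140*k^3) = (a + k)/(a^2 + a*k - 20*k^2)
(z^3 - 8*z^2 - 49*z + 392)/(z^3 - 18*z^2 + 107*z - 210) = (z^2 - z - 56)/(z^2 - 11*z + 30)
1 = 1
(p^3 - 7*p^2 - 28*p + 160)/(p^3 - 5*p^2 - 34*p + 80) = (p - 4)/(p - 2)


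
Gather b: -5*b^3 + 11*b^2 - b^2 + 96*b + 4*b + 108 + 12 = -5*b^3 + 10*b^2 + 100*b + 120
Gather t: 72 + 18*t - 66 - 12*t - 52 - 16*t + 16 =-10*t - 30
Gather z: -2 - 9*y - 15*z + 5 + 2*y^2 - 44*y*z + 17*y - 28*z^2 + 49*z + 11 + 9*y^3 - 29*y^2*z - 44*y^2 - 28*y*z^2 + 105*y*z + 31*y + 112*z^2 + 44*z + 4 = 9*y^3 - 42*y^2 + 39*y + z^2*(84 - 28*y) + z*(-29*y^2 + 61*y + 78) + 18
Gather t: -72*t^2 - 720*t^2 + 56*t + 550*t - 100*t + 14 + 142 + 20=-792*t^2 + 506*t + 176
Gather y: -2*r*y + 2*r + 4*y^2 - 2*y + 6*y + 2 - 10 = 2*r + 4*y^2 + y*(4 - 2*r) - 8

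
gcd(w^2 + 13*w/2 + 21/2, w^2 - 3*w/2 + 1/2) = 1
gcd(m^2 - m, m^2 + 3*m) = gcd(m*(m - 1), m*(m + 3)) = m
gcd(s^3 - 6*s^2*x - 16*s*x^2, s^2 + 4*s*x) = s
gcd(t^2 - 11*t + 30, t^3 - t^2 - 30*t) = t - 6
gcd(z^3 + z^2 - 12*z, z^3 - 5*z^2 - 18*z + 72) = z^2 + z - 12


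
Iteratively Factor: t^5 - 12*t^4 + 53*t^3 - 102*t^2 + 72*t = (t)*(t^4 - 12*t^3 + 53*t^2 - 102*t + 72) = t*(t - 3)*(t^3 - 9*t^2 + 26*t - 24) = t*(t - 3)^2*(t^2 - 6*t + 8) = t*(t - 4)*(t - 3)^2*(t - 2)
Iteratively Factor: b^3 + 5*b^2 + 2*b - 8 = (b + 2)*(b^2 + 3*b - 4) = (b + 2)*(b + 4)*(b - 1)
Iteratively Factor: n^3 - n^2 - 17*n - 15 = (n + 3)*(n^2 - 4*n - 5) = (n - 5)*(n + 3)*(n + 1)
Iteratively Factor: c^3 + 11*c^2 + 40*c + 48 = (c + 4)*(c^2 + 7*c + 12) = (c + 4)^2*(c + 3)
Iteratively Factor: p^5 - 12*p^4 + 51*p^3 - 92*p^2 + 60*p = (p)*(p^4 - 12*p^3 + 51*p^2 - 92*p + 60) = p*(p - 2)*(p^3 - 10*p^2 + 31*p - 30) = p*(p - 3)*(p - 2)*(p^2 - 7*p + 10) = p*(p - 5)*(p - 3)*(p - 2)*(p - 2)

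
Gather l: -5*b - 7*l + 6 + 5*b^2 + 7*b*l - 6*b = 5*b^2 - 11*b + l*(7*b - 7) + 6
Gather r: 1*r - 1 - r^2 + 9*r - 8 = -r^2 + 10*r - 9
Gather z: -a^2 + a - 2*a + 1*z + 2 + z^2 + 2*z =-a^2 - a + z^2 + 3*z + 2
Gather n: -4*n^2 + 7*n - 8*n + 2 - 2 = -4*n^2 - n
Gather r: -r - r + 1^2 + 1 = 2 - 2*r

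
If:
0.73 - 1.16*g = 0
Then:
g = 0.63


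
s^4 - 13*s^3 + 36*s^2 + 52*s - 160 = (s - 8)*(s - 5)*(s - 2)*(s + 2)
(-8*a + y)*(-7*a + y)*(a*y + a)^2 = 56*a^4*y^2 + 112*a^4*y + 56*a^4 - 15*a^3*y^3 - 30*a^3*y^2 - 15*a^3*y + a^2*y^4 + 2*a^2*y^3 + a^2*y^2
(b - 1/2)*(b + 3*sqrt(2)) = b^2 - b/2 + 3*sqrt(2)*b - 3*sqrt(2)/2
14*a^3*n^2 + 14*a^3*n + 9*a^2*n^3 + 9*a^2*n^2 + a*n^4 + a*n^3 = n*(2*a + n)*(7*a + n)*(a*n + a)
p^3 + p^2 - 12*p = p*(p - 3)*(p + 4)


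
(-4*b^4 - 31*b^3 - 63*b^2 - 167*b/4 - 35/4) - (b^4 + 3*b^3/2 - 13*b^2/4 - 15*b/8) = -5*b^4 - 65*b^3/2 - 239*b^2/4 - 319*b/8 - 35/4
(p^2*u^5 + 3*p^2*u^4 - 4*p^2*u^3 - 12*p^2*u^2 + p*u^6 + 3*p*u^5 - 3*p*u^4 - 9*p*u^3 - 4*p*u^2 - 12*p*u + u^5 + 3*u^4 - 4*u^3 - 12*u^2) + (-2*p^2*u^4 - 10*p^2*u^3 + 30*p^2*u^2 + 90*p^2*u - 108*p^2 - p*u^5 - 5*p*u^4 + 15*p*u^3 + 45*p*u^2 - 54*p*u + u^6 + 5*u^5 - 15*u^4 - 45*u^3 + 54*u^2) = p^2*u^5 + p^2*u^4 - 14*p^2*u^3 + 18*p^2*u^2 + 90*p^2*u - 108*p^2 + p*u^6 + 2*p*u^5 - 8*p*u^4 + 6*p*u^3 + 41*p*u^2 - 66*p*u + u^6 + 6*u^5 - 12*u^4 - 49*u^3 + 42*u^2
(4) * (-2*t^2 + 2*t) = -8*t^2 + 8*t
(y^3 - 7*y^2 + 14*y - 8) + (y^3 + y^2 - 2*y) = 2*y^3 - 6*y^2 + 12*y - 8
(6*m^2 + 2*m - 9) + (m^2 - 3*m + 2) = 7*m^2 - m - 7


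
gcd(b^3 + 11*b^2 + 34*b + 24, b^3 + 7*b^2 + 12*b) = b + 4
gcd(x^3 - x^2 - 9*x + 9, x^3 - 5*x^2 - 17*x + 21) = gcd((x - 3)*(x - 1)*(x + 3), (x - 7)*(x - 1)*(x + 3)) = x^2 + 2*x - 3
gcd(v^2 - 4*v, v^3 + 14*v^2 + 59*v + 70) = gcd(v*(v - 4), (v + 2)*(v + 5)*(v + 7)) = 1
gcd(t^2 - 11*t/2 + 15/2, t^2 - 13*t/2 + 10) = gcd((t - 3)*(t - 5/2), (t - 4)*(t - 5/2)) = t - 5/2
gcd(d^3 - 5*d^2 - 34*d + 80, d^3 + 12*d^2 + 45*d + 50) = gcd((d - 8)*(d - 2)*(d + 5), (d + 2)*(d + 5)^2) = d + 5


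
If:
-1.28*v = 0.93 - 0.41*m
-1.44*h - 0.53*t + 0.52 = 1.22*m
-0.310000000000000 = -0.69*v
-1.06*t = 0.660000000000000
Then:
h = -2.52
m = 3.67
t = -0.62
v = 0.45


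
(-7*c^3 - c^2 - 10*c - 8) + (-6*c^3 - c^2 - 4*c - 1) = -13*c^3 - 2*c^2 - 14*c - 9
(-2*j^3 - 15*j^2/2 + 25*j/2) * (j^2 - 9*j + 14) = -2*j^5 + 21*j^4/2 + 52*j^3 - 435*j^2/2 + 175*j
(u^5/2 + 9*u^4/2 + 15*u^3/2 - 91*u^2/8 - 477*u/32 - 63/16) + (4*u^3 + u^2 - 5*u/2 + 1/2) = u^5/2 + 9*u^4/2 + 23*u^3/2 - 83*u^2/8 - 557*u/32 - 55/16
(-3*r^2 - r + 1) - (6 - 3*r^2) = -r - 5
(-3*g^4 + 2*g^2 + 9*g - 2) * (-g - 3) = 3*g^5 + 9*g^4 - 2*g^3 - 15*g^2 - 25*g + 6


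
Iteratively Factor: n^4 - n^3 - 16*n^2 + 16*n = (n - 1)*(n^3 - 16*n) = (n - 4)*(n - 1)*(n^2 + 4*n) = n*(n - 4)*(n - 1)*(n + 4)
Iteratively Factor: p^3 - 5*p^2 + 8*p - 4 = (p - 2)*(p^2 - 3*p + 2) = (p - 2)^2*(p - 1)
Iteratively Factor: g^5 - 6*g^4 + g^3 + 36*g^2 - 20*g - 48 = (g + 2)*(g^4 - 8*g^3 + 17*g^2 + 2*g - 24) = (g - 3)*(g + 2)*(g^3 - 5*g^2 + 2*g + 8) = (g - 4)*(g - 3)*(g + 2)*(g^2 - g - 2) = (g - 4)*(g - 3)*(g + 1)*(g + 2)*(g - 2)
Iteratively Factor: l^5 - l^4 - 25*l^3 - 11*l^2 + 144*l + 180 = (l - 5)*(l^4 + 4*l^3 - 5*l^2 - 36*l - 36) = (l - 5)*(l - 3)*(l^3 + 7*l^2 + 16*l + 12) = (l - 5)*(l - 3)*(l + 2)*(l^2 + 5*l + 6) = (l - 5)*(l - 3)*(l + 2)*(l + 3)*(l + 2)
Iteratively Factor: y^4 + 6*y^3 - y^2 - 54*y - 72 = (y + 2)*(y^3 + 4*y^2 - 9*y - 36) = (y + 2)*(y + 4)*(y^2 - 9) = (y - 3)*(y + 2)*(y + 4)*(y + 3)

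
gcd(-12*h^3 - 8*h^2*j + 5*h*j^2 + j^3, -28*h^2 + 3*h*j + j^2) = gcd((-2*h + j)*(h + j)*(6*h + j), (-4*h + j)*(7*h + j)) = 1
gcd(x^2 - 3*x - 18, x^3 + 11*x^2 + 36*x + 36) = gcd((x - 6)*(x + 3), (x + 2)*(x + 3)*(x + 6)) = x + 3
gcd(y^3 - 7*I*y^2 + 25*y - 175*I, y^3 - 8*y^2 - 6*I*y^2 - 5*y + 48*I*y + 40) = y - 5*I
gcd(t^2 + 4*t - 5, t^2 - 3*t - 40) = t + 5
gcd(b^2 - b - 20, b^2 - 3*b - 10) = b - 5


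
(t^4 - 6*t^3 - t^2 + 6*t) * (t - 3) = t^5 - 9*t^4 + 17*t^3 + 9*t^2 - 18*t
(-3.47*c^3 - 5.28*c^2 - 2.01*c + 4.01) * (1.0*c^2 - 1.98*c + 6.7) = -3.47*c^5 + 1.5906*c^4 - 14.8046*c^3 - 27.3862*c^2 - 21.4068*c + 26.867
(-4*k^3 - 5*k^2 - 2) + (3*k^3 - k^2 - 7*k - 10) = -k^3 - 6*k^2 - 7*k - 12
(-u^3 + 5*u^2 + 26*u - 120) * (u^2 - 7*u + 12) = -u^5 + 12*u^4 - 21*u^3 - 242*u^2 + 1152*u - 1440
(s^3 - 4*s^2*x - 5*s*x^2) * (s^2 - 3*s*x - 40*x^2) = s^5 - 7*s^4*x - 33*s^3*x^2 + 175*s^2*x^3 + 200*s*x^4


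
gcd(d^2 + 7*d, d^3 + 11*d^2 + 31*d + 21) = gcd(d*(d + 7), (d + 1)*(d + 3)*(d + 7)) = d + 7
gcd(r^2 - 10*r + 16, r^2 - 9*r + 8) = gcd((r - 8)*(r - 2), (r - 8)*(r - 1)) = r - 8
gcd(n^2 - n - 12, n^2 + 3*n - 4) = 1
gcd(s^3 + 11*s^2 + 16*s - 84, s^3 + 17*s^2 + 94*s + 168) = s^2 + 13*s + 42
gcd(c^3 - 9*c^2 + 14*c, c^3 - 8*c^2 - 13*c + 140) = c - 7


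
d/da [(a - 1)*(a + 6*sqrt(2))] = 2*a - 1 + 6*sqrt(2)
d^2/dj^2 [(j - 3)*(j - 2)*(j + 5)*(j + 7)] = 12*j^2 + 42*j - 38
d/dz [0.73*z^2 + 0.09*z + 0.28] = 1.46*z + 0.09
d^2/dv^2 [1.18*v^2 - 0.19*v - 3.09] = 2.36000000000000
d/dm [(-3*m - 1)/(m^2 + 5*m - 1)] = (3*m^2 + 2*m + 8)/(m^4 + 10*m^3 + 23*m^2 - 10*m + 1)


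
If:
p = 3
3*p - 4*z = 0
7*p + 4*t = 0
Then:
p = 3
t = -21/4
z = 9/4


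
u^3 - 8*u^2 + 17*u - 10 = (u - 5)*(u - 2)*(u - 1)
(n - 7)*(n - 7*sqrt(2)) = n^2 - 7*sqrt(2)*n - 7*n + 49*sqrt(2)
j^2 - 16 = (j - 4)*(j + 4)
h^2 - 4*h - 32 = (h - 8)*(h + 4)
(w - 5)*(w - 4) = w^2 - 9*w + 20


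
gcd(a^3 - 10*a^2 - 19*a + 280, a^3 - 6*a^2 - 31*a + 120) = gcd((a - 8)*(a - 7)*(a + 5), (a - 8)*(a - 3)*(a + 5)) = a^2 - 3*a - 40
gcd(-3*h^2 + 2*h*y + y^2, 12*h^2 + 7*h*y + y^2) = 3*h + y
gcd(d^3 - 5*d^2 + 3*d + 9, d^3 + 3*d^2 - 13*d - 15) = d^2 - 2*d - 3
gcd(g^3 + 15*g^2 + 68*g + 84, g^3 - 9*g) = 1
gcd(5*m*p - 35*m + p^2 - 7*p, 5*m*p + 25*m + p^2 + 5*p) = 5*m + p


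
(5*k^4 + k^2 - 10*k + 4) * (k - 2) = 5*k^5 - 10*k^4 + k^3 - 12*k^2 + 24*k - 8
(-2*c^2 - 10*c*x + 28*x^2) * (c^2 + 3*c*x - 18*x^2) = -2*c^4 - 16*c^3*x + 34*c^2*x^2 + 264*c*x^3 - 504*x^4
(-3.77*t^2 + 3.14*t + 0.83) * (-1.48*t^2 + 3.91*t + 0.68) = 5.5796*t^4 - 19.3879*t^3 + 8.4854*t^2 + 5.3805*t + 0.5644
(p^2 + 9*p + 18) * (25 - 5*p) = -5*p^3 - 20*p^2 + 135*p + 450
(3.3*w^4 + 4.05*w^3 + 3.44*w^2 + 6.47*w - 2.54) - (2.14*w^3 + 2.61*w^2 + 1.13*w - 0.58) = 3.3*w^4 + 1.91*w^3 + 0.83*w^2 + 5.34*w - 1.96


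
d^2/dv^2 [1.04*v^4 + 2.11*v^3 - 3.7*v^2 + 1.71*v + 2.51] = 12.48*v^2 + 12.66*v - 7.4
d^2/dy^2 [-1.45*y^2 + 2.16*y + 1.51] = -2.90000000000000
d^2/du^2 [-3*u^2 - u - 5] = -6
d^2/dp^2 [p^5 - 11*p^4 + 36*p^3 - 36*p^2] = 20*p^3 - 132*p^2 + 216*p - 72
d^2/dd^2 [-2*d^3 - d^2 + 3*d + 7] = -12*d - 2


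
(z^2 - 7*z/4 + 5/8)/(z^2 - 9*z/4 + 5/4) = (z - 1/2)/(z - 1)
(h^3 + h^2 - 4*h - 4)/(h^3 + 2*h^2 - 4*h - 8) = (h + 1)/(h + 2)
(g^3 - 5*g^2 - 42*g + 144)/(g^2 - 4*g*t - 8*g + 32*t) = (-g^2 - 3*g + 18)/(-g + 4*t)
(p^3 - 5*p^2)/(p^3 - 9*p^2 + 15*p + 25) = p^2/(p^2 - 4*p - 5)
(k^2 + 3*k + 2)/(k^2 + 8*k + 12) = (k + 1)/(k + 6)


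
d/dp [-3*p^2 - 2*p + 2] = -6*p - 2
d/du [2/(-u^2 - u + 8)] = 2*(2*u + 1)/(u^2 + u - 8)^2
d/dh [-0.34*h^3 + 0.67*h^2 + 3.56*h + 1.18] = -1.02*h^2 + 1.34*h + 3.56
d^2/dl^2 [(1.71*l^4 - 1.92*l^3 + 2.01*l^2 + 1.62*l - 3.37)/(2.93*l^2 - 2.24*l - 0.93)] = (29.360358*l^6 - 67.338432*l^5 + 23.5231020000001*l^4 + 81.464292*l^3 - 146.9751*l^2 + 149.230284*l - 55.45712)/(25.153757*l^6 - 57.690528*l^5 + 20.152833*l^4 + 25.383232*l^3 - 6.396633*l^2 - 5.812128*l - 0.804357)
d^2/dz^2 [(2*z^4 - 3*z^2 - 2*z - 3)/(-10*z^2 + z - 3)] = 4*(-100*z^6 + 30*z^5 - 93*z^4 + 139*z^3 + 261*z^2 - 135*z - 27)/(1000*z^6 - 300*z^5 + 930*z^4 - 181*z^3 + 279*z^2 - 27*z + 27)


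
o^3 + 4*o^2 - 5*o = o*(o - 1)*(o + 5)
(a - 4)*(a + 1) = a^2 - 3*a - 4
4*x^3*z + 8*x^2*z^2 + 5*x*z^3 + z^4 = z*(x + z)*(2*x + z)^2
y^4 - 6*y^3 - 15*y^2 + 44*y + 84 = (y - 7)*(y - 3)*(y + 2)^2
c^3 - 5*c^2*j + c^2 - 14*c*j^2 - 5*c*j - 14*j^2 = (c + 1)*(c - 7*j)*(c + 2*j)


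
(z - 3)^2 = z^2 - 6*z + 9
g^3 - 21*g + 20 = (g - 4)*(g - 1)*(g + 5)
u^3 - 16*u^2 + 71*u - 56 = (u - 8)*(u - 7)*(u - 1)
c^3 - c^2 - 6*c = c*(c - 3)*(c + 2)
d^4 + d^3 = d^3*(d + 1)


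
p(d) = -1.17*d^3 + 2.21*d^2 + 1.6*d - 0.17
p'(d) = -3.51*d^2 + 4.42*d + 1.6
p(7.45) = -349.38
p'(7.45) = -160.28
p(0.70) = 1.63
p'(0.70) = 2.97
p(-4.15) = 114.88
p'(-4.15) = -77.19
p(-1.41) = 5.25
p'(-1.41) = -11.61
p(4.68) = -64.21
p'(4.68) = -54.59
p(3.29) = -12.65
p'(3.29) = -21.85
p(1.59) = 3.26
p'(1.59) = -0.25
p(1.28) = 3.05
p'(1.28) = 1.51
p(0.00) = -0.17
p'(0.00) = 1.60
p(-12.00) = 2320.63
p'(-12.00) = -556.88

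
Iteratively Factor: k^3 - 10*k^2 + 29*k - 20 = (k - 5)*(k^2 - 5*k + 4) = (k - 5)*(k - 4)*(k - 1)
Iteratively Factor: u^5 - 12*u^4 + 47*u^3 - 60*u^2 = (u - 4)*(u^4 - 8*u^3 + 15*u^2) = u*(u - 4)*(u^3 - 8*u^2 + 15*u) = u*(u - 5)*(u - 4)*(u^2 - 3*u) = u*(u - 5)*(u - 4)*(u - 3)*(u)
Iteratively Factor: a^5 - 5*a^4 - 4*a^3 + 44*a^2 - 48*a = (a)*(a^4 - 5*a^3 - 4*a^2 + 44*a - 48) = a*(a - 2)*(a^3 - 3*a^2 - 10*a + 24) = a*(a - 4)*(a - 2)*(a^2 + a - 6) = a*(a - 4)*(a - 2)*(a + 3)*(a - 2)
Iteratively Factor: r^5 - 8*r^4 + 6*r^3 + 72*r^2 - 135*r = (r)*(r^4 - 8*r^3 + 6*r^2 + 72*r - 135) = r*(r + 3)*(r^3 - 11*r^2 + 39*r - 45) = r*(r - 3)*(r + 3)*(r^2 - 8*r + 15) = r*(r - 3)^2*(r + 3)*(r - 5)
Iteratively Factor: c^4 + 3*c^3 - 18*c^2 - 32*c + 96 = (c - 3)*(c^3 + 6*c^2 - 32) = (c - 3)*(c + 4)*(c^2 + 2*c - 8) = (c - 3)*(c + 4)^2*(c - 2)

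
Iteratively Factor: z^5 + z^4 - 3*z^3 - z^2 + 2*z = (z - 1)*(z^4 + 2*z^3 - z^2 - 2*z) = z*(z - 1)*(z^3 + 2*z^2 - z - 2) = z*(z - 1)^2*(z^2 + 3*z + 2) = z*(z - 1)^2*(z + 1)*(z + 2)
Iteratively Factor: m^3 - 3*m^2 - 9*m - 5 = (m + 1)*(m^2 - 4*m - 5) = (m + 1)^2*(m - 5)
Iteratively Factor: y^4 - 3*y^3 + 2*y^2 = (y)*(y^3 - 3*y^2 + 2*y) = y*(y - 1)*(y^2 - 2*y) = y^2*(y - 1)*(y - 2)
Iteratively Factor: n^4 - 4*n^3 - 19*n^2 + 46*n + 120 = (n - 5)*(n^3 + n^2 - 14*n - 24) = (n - 5)*(n - 4)*(n^2 + 5*n + 6) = (n - 5)*(n - 4)*(n + 3)*(n + 2)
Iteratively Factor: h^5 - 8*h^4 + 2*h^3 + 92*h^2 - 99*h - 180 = (h + 1)*(h^4 - 9*h^3 + 11*h^2 + 81*h - 180) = (h - 4)*(h + 1)*(h^3 - 5*h^2 - 9*h + 45) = (h - 5)*(h - 4)*(h + 1)*(h^2 - 9) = (h - 5)*(h - 4)*(h - 3)*(h + 1)*(h + 3)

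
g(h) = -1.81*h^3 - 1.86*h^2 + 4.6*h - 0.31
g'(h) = -5.43*h^2 - 3.72*h + 4.6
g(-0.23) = -1.44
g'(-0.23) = 5.17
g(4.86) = -229.66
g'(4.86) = -141.73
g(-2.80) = 11.96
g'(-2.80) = -27.56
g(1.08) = 0.21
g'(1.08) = -5.75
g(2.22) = -19.07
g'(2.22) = -30.42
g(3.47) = -82.37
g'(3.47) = -73.69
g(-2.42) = 3.32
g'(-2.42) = -18.20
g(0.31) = 0.88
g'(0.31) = 2.92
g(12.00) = -3340.63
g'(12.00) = -821.96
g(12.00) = -3340.63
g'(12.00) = -821.96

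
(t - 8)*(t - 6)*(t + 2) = t^3 - 12*t^2 + 20*t + 96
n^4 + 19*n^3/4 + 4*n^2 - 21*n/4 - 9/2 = (n - 1)*(n + 3/4)*(n + 2)*(n + 3)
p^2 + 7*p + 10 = (p + 2)*(p + 5)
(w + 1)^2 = w^2 + 2*w + 1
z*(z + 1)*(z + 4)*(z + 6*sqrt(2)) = z^4 + 5*z^3 + 6*sqrt(2)*z^3 + 4*z^2 + 30*sqrt(2)*z^2 + 24*sqrt(2)*z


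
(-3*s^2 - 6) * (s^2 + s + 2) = -3*s^4 - 3*s^3 - 12*s^2 - 6*s - 12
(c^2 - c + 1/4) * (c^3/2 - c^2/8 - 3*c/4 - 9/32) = c^5/2 - 5*c^4/8 - c^3/2 + 7*c^2/16 + 3*c/32 - 9/128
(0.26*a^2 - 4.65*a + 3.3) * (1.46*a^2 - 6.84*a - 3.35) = 0.3796*a^4 - 8.5674*a^3 + 35.753*a^2 - 6.9945*a - 11.055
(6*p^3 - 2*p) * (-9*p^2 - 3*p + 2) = -54*p^5 - 18*p^4 + 30*p^3 + 6*p^2 - 4*p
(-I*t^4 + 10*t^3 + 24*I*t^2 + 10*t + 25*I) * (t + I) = -I*t^5 + 11*t^4 + 34*I*t^3 - 14*t^2 + 35*I*t - 25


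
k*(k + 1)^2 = k^3 + 2*k^2 + k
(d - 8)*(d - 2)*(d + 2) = d^3 - 8*d^2 - 4*d + 32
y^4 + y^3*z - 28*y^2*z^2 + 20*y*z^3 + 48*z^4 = (y - 4*z)*(y - 2*z)*(y + z)*(y + 6*z)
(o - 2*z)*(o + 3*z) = o^2 + o*z - 6*z^2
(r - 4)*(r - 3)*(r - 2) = r^3 - 9*r^2 + 26*r - 24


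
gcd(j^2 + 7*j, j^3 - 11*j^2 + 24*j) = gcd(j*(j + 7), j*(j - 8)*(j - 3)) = j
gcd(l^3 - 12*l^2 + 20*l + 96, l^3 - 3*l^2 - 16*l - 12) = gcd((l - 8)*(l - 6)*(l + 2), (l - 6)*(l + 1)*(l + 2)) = l^2 - 4*l - 12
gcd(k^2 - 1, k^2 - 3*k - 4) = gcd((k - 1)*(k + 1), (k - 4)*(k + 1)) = k + 1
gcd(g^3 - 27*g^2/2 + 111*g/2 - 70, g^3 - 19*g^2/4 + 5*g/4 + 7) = g - 4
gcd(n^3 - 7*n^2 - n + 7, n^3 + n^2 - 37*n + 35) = n - 1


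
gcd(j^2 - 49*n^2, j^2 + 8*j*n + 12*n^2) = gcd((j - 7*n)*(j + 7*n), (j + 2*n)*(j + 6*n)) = 1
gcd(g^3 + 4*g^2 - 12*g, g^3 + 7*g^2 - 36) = g^2 + 4*g - 12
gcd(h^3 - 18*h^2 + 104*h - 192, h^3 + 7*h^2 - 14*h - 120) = h - 4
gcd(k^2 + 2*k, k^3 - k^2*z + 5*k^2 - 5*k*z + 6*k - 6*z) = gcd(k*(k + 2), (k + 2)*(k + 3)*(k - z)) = k + 2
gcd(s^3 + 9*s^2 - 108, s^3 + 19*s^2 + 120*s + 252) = s^2 + 12*s + 36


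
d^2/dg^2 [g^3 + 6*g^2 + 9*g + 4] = 6*g + 12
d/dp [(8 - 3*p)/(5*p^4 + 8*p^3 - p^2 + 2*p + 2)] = (45*p^4 - 112*p^3 - 195*p^2 + 16*p - 22)/(25*p^8 + 80*p^7 + 54*p^6 + 4*p^5 + 53*p^4 + 28*p^3 + 8*p + 4)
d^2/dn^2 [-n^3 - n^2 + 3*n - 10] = -6*n - 2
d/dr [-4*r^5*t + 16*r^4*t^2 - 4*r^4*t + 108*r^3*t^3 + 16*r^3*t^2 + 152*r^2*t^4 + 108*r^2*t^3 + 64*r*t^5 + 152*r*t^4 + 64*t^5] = 4*t*(-5*r^4 + 16*r^3*t - 4*r^3 + 81*r^2*t^2 + 12*r^2*t + 76*r*t^3 + 54*r*t^2 + 16*t^4 + 38*t^3)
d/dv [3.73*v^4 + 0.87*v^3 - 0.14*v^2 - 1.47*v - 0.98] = 14.92*v^3 + 2.61*v^2 - 0.28*v - 1.47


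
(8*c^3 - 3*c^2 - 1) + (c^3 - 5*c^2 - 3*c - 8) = 9*c^3 - 8*c^2 - 3*c - 9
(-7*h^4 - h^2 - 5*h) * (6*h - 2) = -42*h^5 + 14*h^4 - 6*h^3 - 28*h^2 + 10*h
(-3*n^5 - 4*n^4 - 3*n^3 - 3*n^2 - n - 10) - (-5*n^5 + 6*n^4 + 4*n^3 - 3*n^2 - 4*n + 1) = 2*n^5 - 10*n^4 - 7*n^3 + 3*n - 11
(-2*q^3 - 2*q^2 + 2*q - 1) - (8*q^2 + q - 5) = -2*q^3 - 10*q^2 + q + 4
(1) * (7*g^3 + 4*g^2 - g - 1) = 7*g^3 + 4*g^2 - g - 1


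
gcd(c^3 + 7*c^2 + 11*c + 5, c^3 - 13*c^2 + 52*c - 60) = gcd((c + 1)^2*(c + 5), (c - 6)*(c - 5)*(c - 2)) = 1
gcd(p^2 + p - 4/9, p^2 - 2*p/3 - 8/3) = p + 4/3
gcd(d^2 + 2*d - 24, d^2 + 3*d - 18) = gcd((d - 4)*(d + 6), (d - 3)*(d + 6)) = d + 6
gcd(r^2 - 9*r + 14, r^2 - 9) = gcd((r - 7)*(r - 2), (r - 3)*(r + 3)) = 1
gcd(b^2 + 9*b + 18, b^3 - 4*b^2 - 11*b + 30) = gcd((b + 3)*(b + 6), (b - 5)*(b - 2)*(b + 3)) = b + 3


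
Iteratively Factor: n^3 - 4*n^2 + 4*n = (n - 2)*(n^2 - 2*n) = (n - 2)^2*(n)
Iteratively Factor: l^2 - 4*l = (l)*(l - 4)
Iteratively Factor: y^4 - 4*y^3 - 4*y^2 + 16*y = (y - 2)*(y^3 - 2*y^2 - 8*y) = (y - 2)*(y + 2)*(y^2 - 4*y) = (y - 4)*(y - 2)*(y + 2)*(y)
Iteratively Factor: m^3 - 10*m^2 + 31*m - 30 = (m - 2)*(m^2 - 8*m + 15) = (m - 5)*(m - 2)*(m - 3)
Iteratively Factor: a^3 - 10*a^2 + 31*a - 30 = (a - 2)*(a^2 - 8*a + 15) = (a - 5)*(a - 2)*(a - 3)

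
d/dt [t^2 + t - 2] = 2*t + 1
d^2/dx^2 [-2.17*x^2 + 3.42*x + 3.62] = -4.34000000000000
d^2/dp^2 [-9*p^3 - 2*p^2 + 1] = -54*p - 4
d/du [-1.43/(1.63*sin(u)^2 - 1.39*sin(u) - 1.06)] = (4.6618*sin(u) - 1.9877)*cos(u)/(-1.63*sin(u)^2 + 1.39*sin(u) + 1.06)^2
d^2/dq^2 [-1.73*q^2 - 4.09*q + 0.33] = -3.46000000000000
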